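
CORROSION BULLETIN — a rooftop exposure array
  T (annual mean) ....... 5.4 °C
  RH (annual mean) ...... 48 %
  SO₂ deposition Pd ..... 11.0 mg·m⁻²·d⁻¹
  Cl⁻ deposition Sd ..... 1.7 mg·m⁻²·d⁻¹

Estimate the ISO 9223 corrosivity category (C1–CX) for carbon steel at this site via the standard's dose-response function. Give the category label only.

C2

carbon steel: T≤10 °C ⇒ hinge +0.150·(5.4−10) = -0.6900
  SO₂ term: 1.77·11.0^0.52·exp(0.02·48-0.6900) = 8.068
  Sd branch = 0.102·Sd^0.62·e^(0.033·RH+0.04·T) = 0.8574 μm/a
  r_corr = 8.068 + 0.8574 = 8.925 μm/a
Category bounds: 1.3…25 μm/a bracket r_corr ⇒ C2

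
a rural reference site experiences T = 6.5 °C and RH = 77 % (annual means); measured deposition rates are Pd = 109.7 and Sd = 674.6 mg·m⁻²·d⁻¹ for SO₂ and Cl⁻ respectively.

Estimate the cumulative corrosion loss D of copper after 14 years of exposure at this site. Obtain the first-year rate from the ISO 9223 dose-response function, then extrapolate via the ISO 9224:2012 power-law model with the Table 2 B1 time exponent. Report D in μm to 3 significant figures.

copper: temperature factor f = +0.126·(-3.5) = -0.4410
  Pd branch = 0.0053·Pd^0.26·e^(0.059·RH+f) = 1.087 μm/a
  Sd branch = 0.01025·Sd^0.27·e^(0.036·RH+0.049·T) = 1.308 μm/a
  r_corr = 1.087 + 1.308 = 2.395 μm/a
Long-term exponent b (ISO 9224 Table 2, B1) = 0.667
  D(14) = 2.395 × 14^0.667 = 2.395 × 5.814 = 13.93 μm

D(14) = 13.9 μm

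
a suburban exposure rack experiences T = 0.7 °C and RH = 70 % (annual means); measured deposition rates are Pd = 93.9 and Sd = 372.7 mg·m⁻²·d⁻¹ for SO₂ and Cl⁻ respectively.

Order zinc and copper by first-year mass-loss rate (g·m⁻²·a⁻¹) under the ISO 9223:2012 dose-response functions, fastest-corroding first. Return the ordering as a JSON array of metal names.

["zinc", "copper"]

zinc: temperature factor f = +0.038·(-9.3) = -0.3534
  Pd branch = 0.0129·Pd^0.44·e^(0.046·RH+f) = 1.673 μm/a
  Cl⁻ term: 0.0175·372.7^0.57·exp(0.008·70+0.085·0.7) = 0.9501
  r_corr = 1.673 + 0.9501 = 2.623 μm/a
  mass loss = 2.623 μm/a × 7.14 g/cm³ = 18.73 g·m⁻²·a⁻¹
copper: temperature factor f = +0.126·(-9.3) = -1.1718
  SO₂ term: 0.0053·93.9^0.26·exp(0.059·70-1.1718) = 0.3326
  Sd branch = 0.01025·Sd^0.27·e^(0.036·RH+0.049·T) = 0.6521 μm/a
  sum: 0.3326 + 0.6521 → r_corr = 0.9847 μm/a
  mass loss = 0.9847 μm/a × 8.96 g/cm³ = 8.823 g·m⁻²·a⁻¹
Ordering by g·m⁻²·a⁻¹: zinc (18.7) > copper (8.82)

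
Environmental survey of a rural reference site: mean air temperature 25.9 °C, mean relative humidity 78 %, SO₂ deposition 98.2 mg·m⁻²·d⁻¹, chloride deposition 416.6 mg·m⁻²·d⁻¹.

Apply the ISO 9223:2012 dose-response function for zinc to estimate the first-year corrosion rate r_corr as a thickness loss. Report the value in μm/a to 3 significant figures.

r_corr = 10.3 μm/a

zinc: T>10 °C ⇒ hinge -0.071·(25.9−10) = -1.1289
  Pd branch = 0.0129·Pd^0.44·e^(0.046·RH+f) = 1.135 μm/a
  Sd branch = 0.0175·Sd^0.57·e^(0.008·RH+0.085·T) = 9.191 μm/a
  r_corr = 1.135 + 9.191 = 10.33 μm/a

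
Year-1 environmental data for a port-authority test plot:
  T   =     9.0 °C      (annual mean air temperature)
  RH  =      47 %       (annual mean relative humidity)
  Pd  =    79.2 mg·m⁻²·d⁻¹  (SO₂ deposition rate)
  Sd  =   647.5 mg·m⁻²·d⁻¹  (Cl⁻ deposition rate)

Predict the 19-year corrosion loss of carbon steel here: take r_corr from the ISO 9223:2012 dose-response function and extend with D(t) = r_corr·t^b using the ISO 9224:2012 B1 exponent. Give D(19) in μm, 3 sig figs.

D(19) = 355 μm

carbon steel: f(T) = +0.150·(T−10) [T≤10 °C] = -0.1500
  SO₂ term: 1.77·79.2^0.52·exp(0.02·47-0.1500) = 37.88
  Sd branch = 0.102·Sd^0.62·e^(0.033·RH+0.04·T) = 38.15 μm/a
  sum: 37.88 + 38.15 → r_corr = 76.03 μm/a
ISO 9224: D(t) = r_corr · t^b with b = 0.523 (carbon steel, B1)
  D(19) = 76.03 × 19^0.523 = 76.03 × 4.664 = 354.6 μm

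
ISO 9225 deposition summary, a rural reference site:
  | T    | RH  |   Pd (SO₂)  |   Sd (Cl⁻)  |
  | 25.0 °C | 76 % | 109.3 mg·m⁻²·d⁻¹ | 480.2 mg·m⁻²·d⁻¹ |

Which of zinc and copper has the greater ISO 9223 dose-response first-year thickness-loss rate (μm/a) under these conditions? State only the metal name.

zinc: temperature factor f = -0.071·(15.0) = -1.0650
  Pd branch = 0.0129·Pd^0.44·e^(0.046·RH+f) = 1.157 μm/a
  Sd branch = 0.0175·Sd^0.57·e^(0.008·RH+0.085·T) = 9.086 μm/a
  r_corr = 1.157 + 9.086 = 10.24 μm/a
copper: T>10 °C ⇒ hinge -0.080·(25.0−10) = -1.2000
  Pd branch = 0.0053·Pd^0.26·e^(0.059·RH+f) = 0.4792 μm/a
  Sd branch = 0.01025·Sd^0.27·e^(0.036·RH+0.049·T) = 2.851 μm/a
  sum: 0.4792 + 2.851 → r_corr = 3.33 μm/a
Ordering by μm/a: zinc (10.2) > copper (3.33)

zinc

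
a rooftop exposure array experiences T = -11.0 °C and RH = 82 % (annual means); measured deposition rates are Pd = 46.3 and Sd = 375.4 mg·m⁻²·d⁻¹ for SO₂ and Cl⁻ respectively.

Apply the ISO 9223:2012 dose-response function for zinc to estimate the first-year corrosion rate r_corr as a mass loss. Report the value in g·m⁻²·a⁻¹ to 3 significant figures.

r_corr = 12.5 g·m⁻²·a⁻¹

zinc: f(T) = +0.038·(T−10) [T≤10 °C] = -0.7980
  sulphur-dioxide contribution → 1.365 μm/a
  chloride contribution → 0.3884 μm/a
  total first-year rate 1.753 μm/a
Convert to mass loss: 1.753 μm/a × 7.14 g/cm³ = 12.52 g·m⁻²·a⁻¹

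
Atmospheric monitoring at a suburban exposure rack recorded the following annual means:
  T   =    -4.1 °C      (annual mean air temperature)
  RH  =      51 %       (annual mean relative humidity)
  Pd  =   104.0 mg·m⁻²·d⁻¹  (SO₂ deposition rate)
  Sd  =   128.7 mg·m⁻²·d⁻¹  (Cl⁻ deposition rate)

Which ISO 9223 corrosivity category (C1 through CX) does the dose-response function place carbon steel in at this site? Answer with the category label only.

carbon steel: T≤10 °C ⇒ hinge +0.150·(-4.1−10) = -2.1150
  SO₂ term: 1.77·104.0^0.52·exp(0.02·51-2.1150) = 6.626
  Cl⁻ term: 0.102·128.7^0.62·exp(0.033·51+0.04·-4.1) = 9.467
  r_corr = 6.626 + 9.467 = 16.09 μm/a
16.1 μm/a falls in (1.3, 25] for carbon steel → category C2

C2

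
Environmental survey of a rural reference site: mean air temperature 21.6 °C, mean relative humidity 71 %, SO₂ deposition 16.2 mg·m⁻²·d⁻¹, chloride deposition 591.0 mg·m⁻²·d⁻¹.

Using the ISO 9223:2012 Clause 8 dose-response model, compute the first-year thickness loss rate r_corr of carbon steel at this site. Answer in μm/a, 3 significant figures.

r_corr = 148 μm/a

carbon steel: T>10 °C ⇒ hinge -0.054·(21.6−10) = -0.6264
  sulphur-dioxide contribution → 16.66 μm/a
  chloride contribution → 131.8 μm/a
  total first-year rate 148.4 μm/a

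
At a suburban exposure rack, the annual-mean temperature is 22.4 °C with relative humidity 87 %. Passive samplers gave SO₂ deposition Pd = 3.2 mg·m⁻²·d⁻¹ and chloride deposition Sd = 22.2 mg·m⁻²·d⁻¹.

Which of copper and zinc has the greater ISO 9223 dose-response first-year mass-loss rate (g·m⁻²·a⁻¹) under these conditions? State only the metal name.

copper

copper: T>10 °C ⇒ hinge -0.080·(22.4−10) = -0.9920
  SO₂ term: 0.0053·3.2^0.26·exp(0.059·87-0.9920) = 0.4508
  Sd branch = 0.01025·Sd^0.27·e^(0.036·RH+0.049·T) = 1.626 μm/a
  r_corr = 0.4508 + 1.626 = 2.077 μm/a
  mass loss = 2.077 μm/a × 8.96 g/cm³ = 18.61 g·m⁻²·a⁻¹
zinc: T>10 °C ⇒ hinge -0.071·(22.4−10) = -0.8804
  SO₂ term: 0.0129·3.2^0.44·exp(0.046·87-0.8804) = 0.4881
  Cl⁻ term: 0.0175·22.2^0.57·exp(0.008·87+0.085·22.4) = 1.379
  r_corr = 0.4881 + 1.379 = 1.867 μm/a
  mass loss = 1.867 μm/a × 7.14 g/cm³ = 13.33 g·m⁻²·a⁻¹
Ordering by g·m⁻²·a⁻¹: copper (18.6) > zinc (13.3)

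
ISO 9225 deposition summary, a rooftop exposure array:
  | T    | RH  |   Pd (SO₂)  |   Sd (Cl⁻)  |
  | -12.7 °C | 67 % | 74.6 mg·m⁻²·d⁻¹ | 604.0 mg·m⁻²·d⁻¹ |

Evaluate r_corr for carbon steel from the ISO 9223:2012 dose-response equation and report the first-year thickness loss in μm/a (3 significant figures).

carbon steel: temperature factor f = +0.150·(-22.7) = -3.4050
  SO₂ term: 1.77·74.6^0.52·exp(0.02·67-3.4050) = 2.113
  Sd branch = 0.102·Sd^0.62·e^(0.033·RH+0.04·T) = 29.68 μm/a
  r_corr = 2.113 + 29.68 = 31.79 μm/a

r_corr = 31.8 μm/a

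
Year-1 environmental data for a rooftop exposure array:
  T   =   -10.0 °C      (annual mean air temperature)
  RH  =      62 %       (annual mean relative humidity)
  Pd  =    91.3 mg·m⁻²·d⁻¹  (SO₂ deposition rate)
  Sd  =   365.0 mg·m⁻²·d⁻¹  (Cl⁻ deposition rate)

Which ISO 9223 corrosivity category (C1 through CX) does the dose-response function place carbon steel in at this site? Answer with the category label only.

carbon steel: f(T) = +0.150·(T−10) [T≤10 °C] = -3.0000
  SO₂ term: 1.77·91.3^0.52·exp(0.02·62-3.0000) = 3.185
  Cl⁻ term: 0.102·365.0^0.62·exp(0.033·62+0.04·-10.0) = 20.51
  r_corr = 3.185 + 20.51 = 23.7 μm/a
ISO 9223 Table 2 (carbon steel): 1.3 < 23.7 ≤ 25 μm/a ⇒ C2

C2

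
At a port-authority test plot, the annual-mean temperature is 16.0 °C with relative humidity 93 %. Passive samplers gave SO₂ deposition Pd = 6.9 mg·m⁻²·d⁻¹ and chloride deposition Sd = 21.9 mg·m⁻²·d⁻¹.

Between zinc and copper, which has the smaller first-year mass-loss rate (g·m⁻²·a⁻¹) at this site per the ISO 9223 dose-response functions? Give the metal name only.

zinc

zinc: T>10 °C ⇒ hinge -0.071·(16.0−10) = -0.4260
  Pd branch = 0.0129·Pd^0.44·e^(0.046·RH+f) = 1.421 μm/a
  Sd branch = 0.0175·Sd^0.57·e^(0.008·RH+0.085·T) = 0.8334 μm/a
  sum: 1.421 + 0.8334 → r_corr = 2.254 μm/a
  mass loss = 2.254 μm/a × 7.14 g/cm³ = 16.1 g·m⁻²·a⁻¹
copper: T>10 °C ⇒ hinge -0.080·(16.0−10) = -0.4800
  SO₂ term: 0.0053·6.9^0.26·exp(0.059·93-0.4800) = 1.309
  Cl⁻ term: 0.01025·21.9^0.27·exp(0.036·93+0.049·16.0) = 1.469
  r_corr = 1.309 + 1.469 = 2.778 μm/a
  mass loss = 2.778 μm/a × 8.96 g/cm³ = 24.89 g·m⁻²·a⁻¹
Ordering by g·m⁻²·a⁻¹: copper (24.9) > zinc (16.1)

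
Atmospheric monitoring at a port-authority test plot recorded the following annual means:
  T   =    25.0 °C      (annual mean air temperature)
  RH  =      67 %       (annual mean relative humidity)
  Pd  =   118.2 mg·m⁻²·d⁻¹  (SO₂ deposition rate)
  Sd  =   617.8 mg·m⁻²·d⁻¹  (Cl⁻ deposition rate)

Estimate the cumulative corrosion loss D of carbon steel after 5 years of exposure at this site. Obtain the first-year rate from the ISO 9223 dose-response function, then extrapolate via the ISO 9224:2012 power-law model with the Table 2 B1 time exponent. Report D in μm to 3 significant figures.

D(5) = 399 μm

carbon steel: temperature factor f = -0.054·(15.0) = -0.8100
  Pd branch = 1.77·Pd^0.52·e^(0.02·RH+f) = 35.97 μm/a
  Sd branch = 0.102·Sd^0.62·e^(0.033·RH+0.04·T) = 136 μm/a
  r_corr = 35.97 + 136 = 171.9 μm/a
ISO 9224: D(t) = r_corr · t^b with b = 0.523 (carbon steel, B1)
  D(5) = 171.9 × 5^0.523 = 171.9 × 2.32 = 399 μm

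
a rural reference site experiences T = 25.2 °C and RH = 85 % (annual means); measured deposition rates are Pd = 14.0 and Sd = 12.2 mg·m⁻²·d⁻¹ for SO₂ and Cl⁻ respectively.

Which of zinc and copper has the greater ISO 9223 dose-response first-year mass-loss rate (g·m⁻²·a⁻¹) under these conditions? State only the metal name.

zinc: T>10 °C ⇒ hinge -0.071·(25.2−10) = -1.0792
  sulphur-dioxide contribution → 0.6987 μm/a
  chloride contribution → 1.224 μm/a
  ⇒ r_corr(zinc) = 1.923 μm/a
  mass loss = 1.923 μm/a × 7.14 g/cm³ = 13.73 g·m⁻²·a⁻¹
copper: f(T) = -0.080·(T−10) [T>10 °C] = -1.2160
  sulphur-dioxide contribution → 0.4701 μm/a
  chloride contribution → 1.477 μm/a
  total first-year rate 1.947 μm/a
  mass loss = 1.947 μm/a × 8.96 g/cm³ = 17.44 g·m⁻²·a⁻¹
Ordering by g·m⁻²·a⁻¹: copper (17.4) > zinc (13.7)

copper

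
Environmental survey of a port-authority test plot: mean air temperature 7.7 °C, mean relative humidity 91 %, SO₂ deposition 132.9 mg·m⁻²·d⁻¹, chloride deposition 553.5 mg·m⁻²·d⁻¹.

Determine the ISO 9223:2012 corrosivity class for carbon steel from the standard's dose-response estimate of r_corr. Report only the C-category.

carbon steel: temperature factor f = +0.150·(-2.3) = -0.3450
  SO₂ term: 1.77·132.9^0.52·exp(0.02·91-0.3450) = 98.35
  Sd branch = 0.102·Sd^0.62·e^(0.033·RH+0.04·T) = 140.4 μm/a
  sum: 98.35 + 140.4 → r_corr = 238.7 μm/a
ISO 9223 Table 2 (carbon steel): 200 < 239 ≤ 700 μm/a ⇒ CX

CX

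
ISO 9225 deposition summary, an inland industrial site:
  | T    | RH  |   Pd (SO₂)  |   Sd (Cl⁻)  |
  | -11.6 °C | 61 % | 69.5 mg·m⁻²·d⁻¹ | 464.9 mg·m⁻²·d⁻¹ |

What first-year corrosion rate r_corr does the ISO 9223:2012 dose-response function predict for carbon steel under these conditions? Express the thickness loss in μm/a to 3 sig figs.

carbon steel: T≤10 °C ⇒ hinge +0.150·(-11.6−10) = -3.2400
  Pd branch = 1.77·Pd^0.52·e^(0.02·RH+f) = 2.131 μm/a
  Cl⁻ term: 0.102·464.9^0.62·exp(0.033·61+0.04·-11.6) = 21.63
  sum: 2.131 + 21.63 → r_corr = 23.76 μm/a

r_corr = 23.8 μm/a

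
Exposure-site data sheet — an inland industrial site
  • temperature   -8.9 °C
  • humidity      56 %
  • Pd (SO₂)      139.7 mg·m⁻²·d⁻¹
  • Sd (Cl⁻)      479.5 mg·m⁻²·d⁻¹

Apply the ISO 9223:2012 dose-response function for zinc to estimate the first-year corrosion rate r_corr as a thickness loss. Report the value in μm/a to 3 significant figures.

r_corr = 1.16 μm/a

zinc: f(T) = +0.038·(T−10) [T≤10 °C] = -0.7182
  sulphur-dioxide contribution → 0.7266 μm/a
  chloride contribution → 0.4336 μm/a
  total first-year rate 1.16 μm/a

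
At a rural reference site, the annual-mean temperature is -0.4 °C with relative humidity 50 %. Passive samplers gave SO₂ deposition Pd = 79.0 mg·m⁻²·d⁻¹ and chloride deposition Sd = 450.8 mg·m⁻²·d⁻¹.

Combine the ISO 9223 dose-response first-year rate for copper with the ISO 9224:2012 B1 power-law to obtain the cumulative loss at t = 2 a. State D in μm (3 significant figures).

copper: temperature factor f = +0.126·(-10.4) = -1.3104
  Pd branch = 0.0053·Pd^0.26·e^(0.059·RH+f) = 0.08506 μm/a
  Cl⁻ term: 0.01025·450.8^0.27·exp(0.036·50+0.049·-0.4) = 0.3166
  sum: 0.08506 + 0.3166 → r_corr = 0.4017 μm/a
Long-term exponent b (ISO 9224 Table 2, B1) = 0.667
  D(2) = 0.4017 × 2^0.667 = 0.4017 × 1.588 = 0.6378 μm

D(2) = 0.638 μm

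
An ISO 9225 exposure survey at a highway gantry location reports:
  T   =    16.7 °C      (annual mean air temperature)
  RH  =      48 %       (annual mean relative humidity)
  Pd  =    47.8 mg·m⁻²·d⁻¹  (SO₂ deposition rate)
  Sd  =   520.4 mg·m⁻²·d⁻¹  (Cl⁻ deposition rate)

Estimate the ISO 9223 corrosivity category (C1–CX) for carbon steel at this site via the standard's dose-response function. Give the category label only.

carbon steel: temperature factor f = -0.054·(6.7) = -0.3618
  Pd branch = 1.77·Pd^0.52·e^(0.02·RH+f) = 24.05 μm/a
  Sd branch = 0.102·Sd^0.62·e^(0.033·RH+0.04·T) = 46.86 μm/a
  r_corr = 24.05 + 46.86 = 70.9 μm/a
ISO 9223 Table 2 (carbon steel): 50 < 70.9 ≤ 80 μm/a ⇒ C4

C4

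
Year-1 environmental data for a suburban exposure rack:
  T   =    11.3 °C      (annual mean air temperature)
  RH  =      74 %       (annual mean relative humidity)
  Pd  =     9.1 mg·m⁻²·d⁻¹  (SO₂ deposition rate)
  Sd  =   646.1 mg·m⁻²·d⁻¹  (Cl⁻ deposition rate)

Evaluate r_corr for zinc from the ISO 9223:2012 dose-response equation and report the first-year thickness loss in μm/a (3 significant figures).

zinc: T>10 °C ⇒ hinge -0.071·(11.3−10) = -0.0923
  sulphur-dioxide contribution → 0.935 μm/a
  chloride contribution → 3.305 μm/a
  total first-year rate 4.24 μm/a

r_corr = 4.24 μm/a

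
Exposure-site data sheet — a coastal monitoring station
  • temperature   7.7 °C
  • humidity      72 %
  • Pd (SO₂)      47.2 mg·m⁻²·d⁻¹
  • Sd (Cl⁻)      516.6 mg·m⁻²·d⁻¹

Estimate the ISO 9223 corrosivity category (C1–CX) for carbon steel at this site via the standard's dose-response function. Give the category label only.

C5

carbon steel: f(T) = +0.150·(T−10) [T≤10 °C] = -0.3450
  SO₂ term: 1.77·47.2^0.52·exp(0.02·72-0.3450) = 39.26
  Sd branch = 0.102·Sd^0.62·e^(0.033·RH+0.04·T) = 71.85 μm/a
  r_corr = 39.26 + 71.85 = 111.1 μm/a
ISO 9223 Table 2 (carbon steel): 80 < 111 ≤ 200 μm/a ⇒ C5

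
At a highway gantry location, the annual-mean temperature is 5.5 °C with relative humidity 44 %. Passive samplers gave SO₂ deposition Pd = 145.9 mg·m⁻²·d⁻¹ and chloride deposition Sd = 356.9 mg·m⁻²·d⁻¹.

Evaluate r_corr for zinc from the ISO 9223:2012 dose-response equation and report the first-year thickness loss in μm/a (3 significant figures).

zinc: T≤10 °C ⇒ hinge +0.038·(5.5−10) = -0.1710
  sulphur-dioxide contribution → 0.7371 μm/a
  chloride contribution → 1.132 μm/a
  ⇒ r_corr(zinc) = 1.869 μm/a

r_corr = 1.87 μm/a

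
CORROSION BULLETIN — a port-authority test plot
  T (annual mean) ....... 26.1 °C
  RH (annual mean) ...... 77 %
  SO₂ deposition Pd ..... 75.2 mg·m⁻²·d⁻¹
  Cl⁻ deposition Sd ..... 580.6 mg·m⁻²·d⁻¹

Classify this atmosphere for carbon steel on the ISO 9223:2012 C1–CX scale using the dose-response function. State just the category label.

CX

carbon steel: temperature factor f = -0.054·(16.1) = -0.8694
  sulphur-dioxide contribution → 32.72 μm/a
  chloride contribution → 190.2 μm/a
  ⇒ r_corr(carbon steel) = 222.9 μm/a
Category bounds: 200…700 μm/a bracket r_corr ⇒ CX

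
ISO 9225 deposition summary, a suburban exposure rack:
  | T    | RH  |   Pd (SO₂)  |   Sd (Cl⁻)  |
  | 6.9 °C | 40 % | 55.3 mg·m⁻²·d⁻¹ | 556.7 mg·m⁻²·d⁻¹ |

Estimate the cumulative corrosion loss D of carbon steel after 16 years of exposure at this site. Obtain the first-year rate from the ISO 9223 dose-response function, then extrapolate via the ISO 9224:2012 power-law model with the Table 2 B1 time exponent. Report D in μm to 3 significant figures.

carbon steel: T≤10 °C ⇒ hinge +0.150·(6.9−10) = -0.4650
  sulphur-dioxide contribution → 19.94 μm/a
  chloride contribution → 25.35 μm/a
  ⇒ r_corr(carbon steel) = 45.29 μm/a
Power-law: D(16) = r_corr · 16^0.523
  D(16) = 45.29 × 16^0.523 = 45.29 × 4.263 = 193.1 μm

D(16) = 193 μm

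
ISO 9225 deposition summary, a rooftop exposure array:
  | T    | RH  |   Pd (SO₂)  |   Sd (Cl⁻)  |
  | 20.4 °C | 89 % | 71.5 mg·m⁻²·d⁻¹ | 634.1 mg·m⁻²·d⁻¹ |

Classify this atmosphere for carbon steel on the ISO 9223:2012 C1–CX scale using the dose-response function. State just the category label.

carbon steel: temperature factor f = -0.054·(10.4) = -0.5616
  Pd branch = 1.77·Pd^0.52·e^(0.02·RH+f) = 55.13 μm/a
  Cl⁻ term: 0.102·634.1^0.62·exp(0.033·89+0.04·20.4) = 237.6
  r_corr = 55.13 + 237.6 = 292.7 μm/a
ISO 9223 Table 2 (carbon steel): 200 < 293 ≤ 700 μm/a ⇒ CX

CX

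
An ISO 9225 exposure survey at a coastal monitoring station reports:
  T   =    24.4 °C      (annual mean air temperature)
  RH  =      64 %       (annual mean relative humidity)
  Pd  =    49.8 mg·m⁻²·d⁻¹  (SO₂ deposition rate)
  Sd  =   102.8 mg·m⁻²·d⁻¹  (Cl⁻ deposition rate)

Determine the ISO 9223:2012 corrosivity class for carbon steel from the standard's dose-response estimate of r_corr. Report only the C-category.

carbon steel: temperature factor f = -0.054·(14.4) = -0.7776
  Pd branch = 1.77·Pd^0.52·e^(0.02·RH+f) = 22.32 μm/a
  Sd branch = 0.102·Sd^0.62·e^(0.033·RH+0.04·T) = 39.55 μm/a
  sum: 22.32 + 39.55 → r_corr = 61.87 μm/a
ISO 9223 Table 2 (carbon steel): 50 < 61.9 ≤ 80 μm/a ⇒ C4

C4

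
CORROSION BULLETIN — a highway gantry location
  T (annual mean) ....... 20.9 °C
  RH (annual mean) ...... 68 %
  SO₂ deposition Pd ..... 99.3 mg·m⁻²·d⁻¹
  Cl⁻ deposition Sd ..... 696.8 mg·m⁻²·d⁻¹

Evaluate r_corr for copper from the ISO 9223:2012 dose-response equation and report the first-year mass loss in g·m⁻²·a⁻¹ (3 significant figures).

copper: f(T) = -0.080·(T−10) [T>10 °C] = -0.8720
  sulphur-dioxide contribution → 0.4047 μm/a
  chloride contribution → 1.933 μm/a
  total first-year rate 2.338 μm/a
Convert to mass loss: 2.338 μm/a × 8.96 g/cm³ = 20.95 g·m⁻²·a⁻¹

r_corr = 20.9 g·m⁻²·a⁻¹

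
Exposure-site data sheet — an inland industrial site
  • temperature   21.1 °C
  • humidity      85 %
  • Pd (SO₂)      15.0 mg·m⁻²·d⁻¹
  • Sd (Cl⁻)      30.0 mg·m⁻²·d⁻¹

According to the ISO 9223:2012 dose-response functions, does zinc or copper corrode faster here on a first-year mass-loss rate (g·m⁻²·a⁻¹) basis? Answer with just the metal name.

copper

zinc: temperature factor f = -0.071·(11.1) = -0.7881
  sulphur-dioxide contribution → 0.9636 μm/a
  chloride contribution → 1.443 μm/a
  ⇒ r_corr(zinc) = 2.406 μm/a
  mass loss = 2.406 μm/a × 7.14 g/cm³ = 17.18 g·m⁻²·a⁻¹
copper: temperature factor f = -0.080·(11.1) = -0.8880
  sulphur-dioxide contribution → 0.6643 μm/a
  chloride contribution → 1.54 μm/a
  total first-year rate 2.204 μm/a
  mass loss = 2.204 μm/a × 8.96 g/cm³ = 19.75 g·m⁻²·a⁻¹
Ordering by g·m⁻²·a⁻¹: copper (19.8) > zinc (17.2)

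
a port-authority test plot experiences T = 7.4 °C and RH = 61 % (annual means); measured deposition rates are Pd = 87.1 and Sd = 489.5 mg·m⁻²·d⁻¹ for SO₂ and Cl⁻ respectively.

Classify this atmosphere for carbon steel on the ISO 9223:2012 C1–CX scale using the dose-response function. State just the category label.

C5

carbon steel: temperature factor f = +0.150·(-2.6) = -0.3900
  sulphur-dioxide contribution → 41.42 μm/a
  chloride contribution → 47.76 μm/a
  total first-year rate 89.18 μm/a
89.2 μm/a falls in (80, 200] for carbon steel → category C5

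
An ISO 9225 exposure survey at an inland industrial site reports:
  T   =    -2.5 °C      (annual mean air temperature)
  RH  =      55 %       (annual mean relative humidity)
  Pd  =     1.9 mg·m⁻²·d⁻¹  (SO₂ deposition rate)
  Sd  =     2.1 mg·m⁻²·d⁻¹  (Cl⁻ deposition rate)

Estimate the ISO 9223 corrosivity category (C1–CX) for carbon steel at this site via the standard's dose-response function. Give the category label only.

C2

carbon steel: temperature factor f = +0.150·(-12.5) = -1.8750
  Pd branch = 1.77·Pd^0.52·e^(0.02·RH+f) = 1.139 μm/a
  Cl⁻ term: 0.102·2.1^0.62·exp(0.033·55+0.04·-2.5) = 0.8978
  sum: 1.139 + 0.8978 → r_corr = 2.036 μm/a
Category bounds: 1.3…25 μm/a bracket r_corr ⇒ C2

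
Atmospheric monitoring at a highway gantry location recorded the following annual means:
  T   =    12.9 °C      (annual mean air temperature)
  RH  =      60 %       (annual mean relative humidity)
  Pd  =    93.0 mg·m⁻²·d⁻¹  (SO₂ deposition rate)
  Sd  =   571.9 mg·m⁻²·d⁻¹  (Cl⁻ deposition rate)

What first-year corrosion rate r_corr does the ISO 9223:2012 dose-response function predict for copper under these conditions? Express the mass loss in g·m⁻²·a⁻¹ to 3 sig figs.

copper: T>10 °C ⇒ hinge -0.080·(12.9−10) = -0.2320
  Pd branch = 0.0053·Pd^0.26·e^(0.059·RH+f) = 0.4707 μm/a
  Cl⁻ term: 0.01025·571.9^0.27·exp(0.036·60+0.049·12.9) = 0.9285
  sum: 0.4707 + 0.9285 → r_corr = 1.399 μm/a
Convert to mass loss: 1.399 μm/a × 8.96 g/cm³ = 12.54 g·m⁻²·a⁻¹

r_corr = 12.5 g·m⁻²·a⁻¹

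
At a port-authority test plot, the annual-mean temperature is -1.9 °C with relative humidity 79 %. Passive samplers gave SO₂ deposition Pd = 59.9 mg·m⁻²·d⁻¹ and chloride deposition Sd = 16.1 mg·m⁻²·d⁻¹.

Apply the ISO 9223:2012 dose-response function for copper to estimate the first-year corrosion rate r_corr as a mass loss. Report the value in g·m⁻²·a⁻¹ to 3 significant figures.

r_corr = 6.29 g·m⁻²·a⁻¹

copper: f(T) = +0.126·(T−10) [T≤10 °C] = -1.4994
  Pd branch = 0.0053·Pd^0.26·e^(0.059·RH+f) = 0.3626 μm/a
  Cl⁻ term: 0.01025·16.1^0.27·exp(0.036·79+0.049·-1.9) = 0.3398
  r_corr = 0.3626 + 0.3398 = 0.7025 μm/a
Convert to mass loss: 0.7025 μm/a × 8.96 g/cm³ = 6.294 g·m⁻²·a⁻¹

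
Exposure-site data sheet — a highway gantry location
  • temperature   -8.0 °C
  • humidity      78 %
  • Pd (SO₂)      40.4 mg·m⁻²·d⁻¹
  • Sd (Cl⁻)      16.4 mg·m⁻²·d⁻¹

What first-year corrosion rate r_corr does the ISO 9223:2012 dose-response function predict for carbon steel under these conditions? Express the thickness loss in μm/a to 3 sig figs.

carbon steel: T≤10 °C ⇒ hinge +0.150·(-8.0−10) = -2.7000
  sulphur-dioxide contribution → 3.874 μm/a
  chloride contribution → 5.504 μm/a
  total first-year rate 9.379 μm/a

r_corr = 9.38 μm/a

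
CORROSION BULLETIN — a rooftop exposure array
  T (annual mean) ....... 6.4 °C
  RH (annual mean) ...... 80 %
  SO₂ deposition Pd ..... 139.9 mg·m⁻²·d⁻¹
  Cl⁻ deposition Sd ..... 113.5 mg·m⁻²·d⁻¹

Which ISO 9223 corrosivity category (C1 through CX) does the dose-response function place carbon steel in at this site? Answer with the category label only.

C5

carbon steel: f(T) = +0.150·(T−10) [T≤10 °C] = -0.5400
  sulphur-dioxide contribution → 66.7 μm/a
  chloride contribution → 34.71 μm/a
  ⇒ r_corr(carbon steel) = 101.4 μm/a
ISO 9223 Table 2 (carbon steel): 80 < 101 ≤ 200 μm/a ⇒ C5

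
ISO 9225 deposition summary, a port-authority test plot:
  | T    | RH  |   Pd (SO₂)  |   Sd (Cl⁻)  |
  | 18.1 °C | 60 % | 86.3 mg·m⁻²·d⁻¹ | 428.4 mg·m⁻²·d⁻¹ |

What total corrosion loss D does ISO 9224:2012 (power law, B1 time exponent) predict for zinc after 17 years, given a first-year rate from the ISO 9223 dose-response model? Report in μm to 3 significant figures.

D(17) = 49.9 μm

zinc: f(T) = -0.071·(T−10) [T>10 °C] = -0.5751
  sulphur-dioxide contribution → 0.8153 μm/a
  chloride contribution → 4.167 μm/a
  ⇒ r_corr(zinc) = 4.982 μm/a
Long-term exponent b (ISO 9224 Table 2, B1) = 0.813
  D(17) = 4.982 × 17^0.813 = 4.982 × 10.01 = 49.86 μm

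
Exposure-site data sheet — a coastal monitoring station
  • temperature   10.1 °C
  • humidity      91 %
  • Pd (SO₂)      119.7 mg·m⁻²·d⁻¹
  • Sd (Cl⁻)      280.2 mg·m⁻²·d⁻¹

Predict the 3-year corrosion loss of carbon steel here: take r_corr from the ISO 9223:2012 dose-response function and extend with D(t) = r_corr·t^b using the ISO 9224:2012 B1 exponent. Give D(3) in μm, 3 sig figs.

D(3) = 412 μm

carbon steel: f(T) = -0.054·(T−10) [T>10 °C] = -0.0054
  SO₂ term: 1.77·119.7^0.52·exp(0.02·91-0.0054) = 130.8
  Cl⁻ term: 0.102·280.2^0.62·exp(0.033·91+0.04·10.1) = 101.3
  r_corr = 130.8 + 101.3 = 232.1 μm/a
ISO 9224: D(t) = r_corr · t^b with b = 0.523 (carbon steel, B1)
  D(3) = 232.1 × 3^0.523 = 232.1 × 1.776 = 412.3 μm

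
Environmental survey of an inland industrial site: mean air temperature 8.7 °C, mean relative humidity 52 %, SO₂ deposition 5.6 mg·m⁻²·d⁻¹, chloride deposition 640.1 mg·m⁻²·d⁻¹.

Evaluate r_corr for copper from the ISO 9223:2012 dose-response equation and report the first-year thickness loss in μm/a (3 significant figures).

copper: temperature factor f = +0.126·(-1.3) = -0.1638
  sulphur-dioxide contribution → 0.1514 μm/a
  chloride contribution → 0.5842 μm/a
  total first-year rate 0.7356 μm/a

r_corr = 0.736 μm/a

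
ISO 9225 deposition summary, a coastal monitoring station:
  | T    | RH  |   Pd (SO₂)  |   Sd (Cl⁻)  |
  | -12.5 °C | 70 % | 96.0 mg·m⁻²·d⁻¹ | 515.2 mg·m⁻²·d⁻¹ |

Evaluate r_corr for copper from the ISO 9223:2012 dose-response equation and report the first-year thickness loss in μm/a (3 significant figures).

r_corr = 0.436 μm/a

copper: temperature factor f = +0.126·(-22.5) = -2.8350
  SO₂ term: 0.0053·96.0^0.26·exp(0.059·70-2.8350) = 0.0634
  Sd branch = 0.01025·Sd^0.27·e^(0.036·RH+0.049·T) = 0.3727 μm/a
  sum: 0.0634 + 0.3727 → r_corr = 0.4361 μm/a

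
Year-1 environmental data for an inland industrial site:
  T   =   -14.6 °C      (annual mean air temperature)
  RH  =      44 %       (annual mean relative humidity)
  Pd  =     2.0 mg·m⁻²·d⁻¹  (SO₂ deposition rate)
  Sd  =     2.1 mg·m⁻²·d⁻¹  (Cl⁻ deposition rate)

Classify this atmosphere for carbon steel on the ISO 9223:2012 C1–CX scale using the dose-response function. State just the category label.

C1

carbon steel: f(T) = +0.150·(T−10) [T≤10 °C] = -3.6900
  sulphur-dioxide contribution → 0.1528 μm/a
  chloride contribution → 0.3849 μm/a
  total first-year rate 0.5377 μm/a
Category bounds: 0…1.3 μm/a bracket r_corr ⇒ C1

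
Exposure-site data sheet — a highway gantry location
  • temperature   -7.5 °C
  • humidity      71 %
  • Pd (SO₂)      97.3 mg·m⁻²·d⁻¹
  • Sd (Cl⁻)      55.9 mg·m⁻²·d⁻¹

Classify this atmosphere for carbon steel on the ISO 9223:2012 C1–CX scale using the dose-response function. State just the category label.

carbon steel: f(T) = +0.150·(T−10) [T≤10 °C] = -2.6250
  SO₂ term: 1.77·97.3^0.52·exp(0.02·71-2.6250) = 5.734
  Cl⁻ term: 0.102·55.9^0.62·exp(0.033·71+0.04·-7.5) = 9.534
  sum: 5.734 + 9.534 → r_corr = 15.27 μm/a
15.3 μm/a falls in (1.3, 25] for carbon steel → category C2

C2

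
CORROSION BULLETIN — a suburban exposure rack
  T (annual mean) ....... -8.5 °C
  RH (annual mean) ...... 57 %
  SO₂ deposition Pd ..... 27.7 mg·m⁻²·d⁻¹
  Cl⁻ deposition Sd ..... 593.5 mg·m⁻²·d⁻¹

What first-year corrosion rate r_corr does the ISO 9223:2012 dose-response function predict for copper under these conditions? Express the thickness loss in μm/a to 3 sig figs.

copper: f(T) = +0.126·(T−10) [T≤10 °C] = -2.3310
  sulphur-dioxide contribution → 0.03528 μm/a
  chloride contribution → 0.295 μm/a
  total first-year rate 0.3303 μm/a

r_corr = 0.330 μm/a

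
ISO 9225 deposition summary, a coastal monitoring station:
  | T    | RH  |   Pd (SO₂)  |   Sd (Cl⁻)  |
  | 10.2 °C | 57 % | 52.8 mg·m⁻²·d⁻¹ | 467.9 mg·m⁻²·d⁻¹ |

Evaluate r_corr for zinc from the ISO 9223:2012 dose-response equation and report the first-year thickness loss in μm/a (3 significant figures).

r_corr = 3.19 μm/a

zinc: T>10 °C ⇒ hinge -0.071·(10.2−10) = -0.0142
  Pd branch = 0.0129·Pd^0.44·e^(0.046·RH+f) = 1.003 μm/a
  Cl⁻ term: 0.0175·467.9^0.57·exp(0.008·57+0.085·10.2) = 2.186
  r_corr = 1.003 + 2.186 = 3.188 μm/a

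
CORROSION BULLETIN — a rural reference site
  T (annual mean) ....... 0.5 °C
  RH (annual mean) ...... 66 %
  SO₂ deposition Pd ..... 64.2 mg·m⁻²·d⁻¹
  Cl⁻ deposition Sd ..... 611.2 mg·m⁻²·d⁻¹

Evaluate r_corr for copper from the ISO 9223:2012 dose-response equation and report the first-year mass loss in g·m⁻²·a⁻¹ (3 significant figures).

r_corr = 7.80 g·m⁻²·a⁻¹

copper: T≤10 °C ⇒ hinge +0.126·(0.5−10) = -1.1970
  SO₂ term: 0.0053·64.2^0.26·exp(0.059·66-1.1970) = 0.232
  Cl⁻ term: 0.01025·611.2^0.27·exp(0.036·66+0.049·0.5) = 0.639
  r_corr = 0.232 + 0.639 = 0.871 μm/a
Convert to mass loss: 0.871 μm/a × 8.96 g/cm³ = 7.805 g·m⁻²·a⁻¹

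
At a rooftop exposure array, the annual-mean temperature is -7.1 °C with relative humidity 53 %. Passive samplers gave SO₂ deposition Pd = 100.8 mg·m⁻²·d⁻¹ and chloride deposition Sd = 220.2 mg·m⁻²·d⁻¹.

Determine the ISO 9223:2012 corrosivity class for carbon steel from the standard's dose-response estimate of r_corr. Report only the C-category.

C2

carbon steel: temperature factor f = +0.150·(-17.1) = -2.5650
  Pd branch = 1.77·Pd^0.52·e^(0.02·RH+f) = 4.327 μm/a
  Cl⁻ term: 0.102·220.2^0.62·exp(0.033·53+0.04·-7.1) = 12.51
  r_corr = 4.327 + 12.51 = 16.84 μm/a
ISO 9223 Table 2 (carbon steel): 1.3 < 16.8 ≤ 25 μm/a ⇒ C2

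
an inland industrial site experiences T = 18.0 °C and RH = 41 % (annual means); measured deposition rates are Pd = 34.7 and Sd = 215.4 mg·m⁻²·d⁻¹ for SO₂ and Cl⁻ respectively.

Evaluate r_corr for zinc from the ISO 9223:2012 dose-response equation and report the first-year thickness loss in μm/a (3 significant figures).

zinc: temperature factor f = -0.071·(8.0) = -0.5680
  SO₂ term: 0.0129·34.7^0.44·exp(0.046·41-0.5680) = 0.2295
  Cl⁻ term: 0.0175·215.4^0.57·exp(0.008·41+0.085·18.0) = 2.398
  r_corr = 0.2295 + 2.398 = 2.628 μm/a

r_corr = 2.63 μm/a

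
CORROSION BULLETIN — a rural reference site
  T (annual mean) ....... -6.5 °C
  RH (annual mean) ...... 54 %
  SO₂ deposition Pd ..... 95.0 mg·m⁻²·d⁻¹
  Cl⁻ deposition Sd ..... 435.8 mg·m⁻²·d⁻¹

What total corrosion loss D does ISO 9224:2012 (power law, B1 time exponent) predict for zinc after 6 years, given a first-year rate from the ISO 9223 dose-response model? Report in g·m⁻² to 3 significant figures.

D(6) = 34.0 g·m⁻²

zinc: temperature factor f = +0.038·(-16.5) = -0.6270
  SO₂ term: 0.0129·95.0^0.44·exp(0.046·54-0.6270) = 0.6127
  Cl⁻ term: 0.0175·435.8^0.57·exp(0.008·54+0.085·-6.5) = 0.4956
  r_corr = 0.6127 + 0.4956 = 1.108 μm/a
ISO 9224: D(t) = r_corr · t^b with b = 0.813 (zinc, B1)
  D(6) = 1.108 × 6^0.813 = 1.108 × 4.292 = 4.757 μm
  Mass loss = 4.757 μm × 7.14 g/cm³ = 33.96 g·m⁻²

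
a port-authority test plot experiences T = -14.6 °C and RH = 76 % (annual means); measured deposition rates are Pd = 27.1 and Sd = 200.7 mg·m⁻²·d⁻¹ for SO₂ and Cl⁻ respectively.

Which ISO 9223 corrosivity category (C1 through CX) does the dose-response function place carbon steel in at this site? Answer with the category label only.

carbon steel: temperature factor f = +0.150·(-24.6) = -3.6900
  Pd branch = 1.77·Pd^0.52·e^(0.02·RH+f) = 1.124 μm/a
  Cl⁻ term: 0.102·200.7^0.62·exp(0.033·76+0.04·-14.6) = 18.7
  sum: 1.124 + 18.7 → r_corr = 19.82 μm/a
ISO 9223 Table 2 (carbon steel): 1.3 < 19.8 ≤ 25 μm/a ⇒ C2

C2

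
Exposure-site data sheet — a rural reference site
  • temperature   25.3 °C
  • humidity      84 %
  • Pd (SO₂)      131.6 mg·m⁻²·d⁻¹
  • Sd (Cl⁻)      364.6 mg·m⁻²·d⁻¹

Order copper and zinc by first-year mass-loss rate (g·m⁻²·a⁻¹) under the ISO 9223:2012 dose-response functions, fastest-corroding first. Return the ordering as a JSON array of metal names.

copper: T>10 °C ⇒ hinge -0.080·(25.3−10) = -1.2240
  sulphur-dioxide contribution → 0.7872 μm/a
  chloride contribution → 3.582 μm/a
  total first-year rate 4.369 μm/a
  mass loss = 4.369 μm/a × 8.96 g/cm³ = 39.15 g·m⁻²·a⁻¹
zinc: T>10 °C ⇒ hinge -0.071·(25.3−10) = -1.0863
  sulphur-dioxide contribution → 1.776 μm/a
  chloride contribution → 8.493 μm/a
  ⇒ r_corr(zinc) = 10.27 μm/a
  mass loss = 10.27 μm/a × 7.14 g/cm³ = 73.32 g·m⁻²·a⁻¹
Ordering by g·m⁻²·a⁻¹: zinc (73.3) > copper (39.1)

["zinc", "copper"]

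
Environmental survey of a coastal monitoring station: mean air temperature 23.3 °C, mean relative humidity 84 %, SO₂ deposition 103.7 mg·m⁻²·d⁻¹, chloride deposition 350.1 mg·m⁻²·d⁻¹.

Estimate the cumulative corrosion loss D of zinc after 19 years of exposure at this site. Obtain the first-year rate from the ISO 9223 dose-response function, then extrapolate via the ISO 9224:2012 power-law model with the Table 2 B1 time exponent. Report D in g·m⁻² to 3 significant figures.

D(19) = 692 g·m⁻²

zinc: f(T) = -0.071·(T−10) [T>10 °C] = -0.9443
  SO₂ term: 0.0129·103.7^0.44·exp(0.046·84-0.9443) = 1.843
  Sd branch = 0.0175·Sd^0.57·e^(0.008·RH+0.085·T) = 7.002 μm/a
  sum: 1.843 + 7.002 → r_corr = 8.845 μm/a
Long-term exponent b (ISO 9224 Table 2, B1) = 0.813
  D(19) = 8.845 × 19^0.813 = 8.845 × 10.96 = 96.9 μm
  Mass loss = 96.9 μm × 7.14 g/cm³ = 691.8 g·m⁻²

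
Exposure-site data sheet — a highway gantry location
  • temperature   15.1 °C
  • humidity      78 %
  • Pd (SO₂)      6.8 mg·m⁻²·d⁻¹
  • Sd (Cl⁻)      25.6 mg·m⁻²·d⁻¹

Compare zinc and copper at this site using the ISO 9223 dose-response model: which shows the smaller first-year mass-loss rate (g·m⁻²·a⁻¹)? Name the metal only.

zinc

zinc: T>10 °C ⇒ hinge -0.071·(15.1−10) = -0.3621
  SO₂ term: 0.0129·6.8^0.44·exp(0.046·78-0.3621) = 0.7549
  Cl⁻ term: 0.0175·25.6^0.57·exp(0.008·78+0.085·15.1) = 0.7484
  r_corr = 0.7549 + 0.7484 = 1.503 μm/a
  mass loss = 1.503 μm/a × 7.14 g/cm³ = 10.73 g·m⁻²·a⁻¹
copper: T>10 °C ⇒ hinge -0.080·(15.1−10) = -0.4080
  Pd branch = 0.0053·Pd^0.26·e^(0.059·RH+f) = 0.5783 μm/a
  Sd branch = 0.01025·Sd^0.27·e^(0.036·RH+0.049·T) = 0.8546 μm/a
  r_corr = 0.5783 + 0.8546 = 1.433 μm/a
  mass loss = 1.433 μm/a × 8.96 g/cm³ = 12.84 g·m⁻²·a⁻¹
Ordering by g·m⁻²·a⁻¹: copper (12.8) > zinc (10.7)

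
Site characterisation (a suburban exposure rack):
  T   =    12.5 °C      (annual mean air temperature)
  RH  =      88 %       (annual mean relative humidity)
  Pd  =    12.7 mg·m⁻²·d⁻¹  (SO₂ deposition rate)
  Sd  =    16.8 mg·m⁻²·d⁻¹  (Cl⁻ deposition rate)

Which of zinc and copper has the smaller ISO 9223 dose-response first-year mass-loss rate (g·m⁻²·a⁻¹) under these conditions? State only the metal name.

zinc

zinc: T>10 °C ⇒ hinge -0.071·(12.5−10) = -0.1775
  Pd branch = 0.0129·Pd^0.44·e^(0.046·RH+f) = 1.893 μm/a
  Sd branch = 0.0175·Sd^0.57·e^(0.008·RH+0.085·T) = 0.5113 μm/a
  r_corr = 1.893 + 0.5113 = 2.404 μm/a
  mass loss = 2.404 μm/a × 7.14 g/cm³ = 17.17 g·m⁻²·a⁻¹
copper: f(T) = -0.080·(T−10) [T>10 °C] = -0.2000
  SO₂ term: 0.0053·12.7^0.26·exp(0.059·88-0.2000) = 1.511
  Cl⁻ term: 0.01025·16.8^0.27·exp(0.036·88+0.049·12.5) = 0.9625
  sum: 1.511 + 0.9625 → r_corr = 2.474 μm/a
  mass loss = 2.474 μm/a × 8.96 g/cm³ = 22.16 g·m⁻²·a⁻¹
Ordering by g·m⁻²·a⁻¹: copper (22.2) > zinc (17.2)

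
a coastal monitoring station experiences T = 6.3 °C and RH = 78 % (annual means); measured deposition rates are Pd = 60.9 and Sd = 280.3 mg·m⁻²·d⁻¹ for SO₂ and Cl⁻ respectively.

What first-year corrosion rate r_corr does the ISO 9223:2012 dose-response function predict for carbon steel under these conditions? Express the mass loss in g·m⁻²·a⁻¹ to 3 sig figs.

carbon steel: temperature factor f = +0.150·(-3.7) = -0.5550
  sulphur-dioxide contribution → 40.97 μm/a
  chloride contribution → 56.68 μm/a
  ⇒ r_corr(carbon steel) = 97.65 μm/a
Convert to mass loss: 97.65 μm/a × 7.85 g/cm³ = 766.5 g·m⁻²·a⁻¹

r_corr = 767 g·m⁻²·a⁻¹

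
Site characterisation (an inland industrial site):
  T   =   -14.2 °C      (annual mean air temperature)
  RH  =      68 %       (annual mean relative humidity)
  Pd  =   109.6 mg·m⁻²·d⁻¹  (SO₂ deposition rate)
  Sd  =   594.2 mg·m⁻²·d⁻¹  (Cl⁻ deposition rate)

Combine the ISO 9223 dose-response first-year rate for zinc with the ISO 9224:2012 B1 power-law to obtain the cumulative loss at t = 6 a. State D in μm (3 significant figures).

zinc: f(T) = +0.038·(T−10) [T≤10 °C] = -0.9196
  Pd branch = 0.0129·Pd^0.44·e^(0.046·RH+f) = 0.9273 μm/a
  Sd branch = 0.0175·Sd^0.57·e^(0.008·RH+0.085·T) = 0.3437 μm/a
  r_corr = 0.9273 + 0.3437 = 1.271 μm/a
Power-law: D(6) = r_corr · 6^0.813
  D(6) = 1.271 × 6^0.813 = 1.271 × 4.292 = 5.455 μm

D(6) = 5.45 μm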